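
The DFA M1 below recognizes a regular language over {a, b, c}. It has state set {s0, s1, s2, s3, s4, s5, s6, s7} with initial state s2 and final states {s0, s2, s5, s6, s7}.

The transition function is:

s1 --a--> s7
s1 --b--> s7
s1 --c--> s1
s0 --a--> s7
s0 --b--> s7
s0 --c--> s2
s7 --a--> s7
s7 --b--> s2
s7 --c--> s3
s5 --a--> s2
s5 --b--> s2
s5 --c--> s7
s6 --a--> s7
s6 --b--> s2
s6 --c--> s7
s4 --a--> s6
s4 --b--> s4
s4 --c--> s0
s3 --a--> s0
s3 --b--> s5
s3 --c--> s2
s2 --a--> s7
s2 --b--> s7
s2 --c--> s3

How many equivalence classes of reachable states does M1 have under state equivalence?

3

Reachable states from the start: {s0,s2,s3,s5,s7}. Unreachable: {s1,s4,s6} — drop them.
P0 = {s0,s2,s5,s7} | {s3}.
Split {s0,s2,s5,s7} by δ(·,c) → {s0,s5} and {s2,s7}.
The partition is now stable with 3 blocks: {s0,s5} | {s3} | {s2,s7}.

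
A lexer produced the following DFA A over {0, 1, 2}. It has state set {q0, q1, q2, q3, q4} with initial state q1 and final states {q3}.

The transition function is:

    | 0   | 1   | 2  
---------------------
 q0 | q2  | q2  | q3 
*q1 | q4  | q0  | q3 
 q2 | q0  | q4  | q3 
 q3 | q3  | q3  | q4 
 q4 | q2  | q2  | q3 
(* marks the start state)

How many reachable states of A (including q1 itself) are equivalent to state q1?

4

Initial partition by acceptance: {q3} | {q0,q1,q2,q4}.
The partition is now stable with 2 blocks: {q3} | {q0,q1,q2,q4}.
The equivalence class containing q1 is {q0,q1,q2,q4}, of size 4.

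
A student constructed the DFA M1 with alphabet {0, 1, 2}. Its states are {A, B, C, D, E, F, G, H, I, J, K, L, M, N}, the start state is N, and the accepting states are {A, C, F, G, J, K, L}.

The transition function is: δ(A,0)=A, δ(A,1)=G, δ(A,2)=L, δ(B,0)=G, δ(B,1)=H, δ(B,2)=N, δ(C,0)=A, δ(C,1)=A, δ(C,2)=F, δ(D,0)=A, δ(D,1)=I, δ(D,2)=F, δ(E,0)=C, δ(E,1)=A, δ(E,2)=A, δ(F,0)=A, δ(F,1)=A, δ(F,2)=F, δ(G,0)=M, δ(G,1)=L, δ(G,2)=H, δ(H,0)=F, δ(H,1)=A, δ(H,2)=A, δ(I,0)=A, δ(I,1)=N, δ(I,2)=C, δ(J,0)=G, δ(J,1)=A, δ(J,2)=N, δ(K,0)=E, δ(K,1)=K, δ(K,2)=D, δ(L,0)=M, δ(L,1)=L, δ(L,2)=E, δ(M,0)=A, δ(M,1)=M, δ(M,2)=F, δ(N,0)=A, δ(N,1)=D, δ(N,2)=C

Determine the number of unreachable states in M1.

3

Starting at N and following transitions, the reachable set is {A, C, D, E, F, G, H, I, L, M, N}. That leaves B, J, K unreachable — 3 in total.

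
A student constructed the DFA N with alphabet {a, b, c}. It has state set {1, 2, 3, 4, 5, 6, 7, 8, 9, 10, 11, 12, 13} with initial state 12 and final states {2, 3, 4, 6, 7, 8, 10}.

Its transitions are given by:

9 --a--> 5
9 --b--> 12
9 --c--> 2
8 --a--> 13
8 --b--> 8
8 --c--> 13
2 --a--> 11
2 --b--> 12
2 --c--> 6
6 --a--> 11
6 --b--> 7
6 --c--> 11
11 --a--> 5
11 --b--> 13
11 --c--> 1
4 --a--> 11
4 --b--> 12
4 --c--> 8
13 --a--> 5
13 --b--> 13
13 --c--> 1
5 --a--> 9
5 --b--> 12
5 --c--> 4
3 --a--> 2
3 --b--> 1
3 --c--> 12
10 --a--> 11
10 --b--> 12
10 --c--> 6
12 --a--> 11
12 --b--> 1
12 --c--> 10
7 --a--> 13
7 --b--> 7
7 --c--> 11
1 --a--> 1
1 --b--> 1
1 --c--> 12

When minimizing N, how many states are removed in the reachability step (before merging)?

BFS from 12 reaches {1, 2, 4, 5, 6, 7, 8, 9, 10, 11, 12, 13}; the 1 state(s) 3 are never visited.

1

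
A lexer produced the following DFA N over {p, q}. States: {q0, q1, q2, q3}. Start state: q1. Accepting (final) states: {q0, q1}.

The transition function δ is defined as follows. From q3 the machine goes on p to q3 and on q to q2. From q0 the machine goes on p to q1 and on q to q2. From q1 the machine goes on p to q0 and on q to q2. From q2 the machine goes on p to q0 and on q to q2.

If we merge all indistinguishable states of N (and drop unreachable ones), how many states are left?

First remove the unreachable states {q3}; 3 states remain.
P0 = {q0,q1} | {q2}.
The partition is now stable with 2 blocks: {q0,q1} | {q2}.

2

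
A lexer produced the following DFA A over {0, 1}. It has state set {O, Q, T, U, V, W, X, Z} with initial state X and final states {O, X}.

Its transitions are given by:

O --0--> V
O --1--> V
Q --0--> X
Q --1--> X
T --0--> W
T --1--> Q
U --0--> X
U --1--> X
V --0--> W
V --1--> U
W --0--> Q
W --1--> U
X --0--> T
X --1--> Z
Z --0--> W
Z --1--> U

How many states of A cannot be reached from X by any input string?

Starting at X and following transitions, the reachable set is {Q, T, U, W, X, Z}. That leaves O, V unreachable — 2 in total.

2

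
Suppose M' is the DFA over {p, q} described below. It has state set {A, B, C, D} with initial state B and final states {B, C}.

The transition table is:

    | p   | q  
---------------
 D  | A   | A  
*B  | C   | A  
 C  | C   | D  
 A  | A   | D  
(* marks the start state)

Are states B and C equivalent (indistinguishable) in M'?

P0 = {B,C} | {A,D}.
No further refinement is possible. Final partition (2 blocks): {B,C} | {A,D}.
B and C lie in the same block of the stable partition, so they are equivalent — no string distinguishes them.

Yes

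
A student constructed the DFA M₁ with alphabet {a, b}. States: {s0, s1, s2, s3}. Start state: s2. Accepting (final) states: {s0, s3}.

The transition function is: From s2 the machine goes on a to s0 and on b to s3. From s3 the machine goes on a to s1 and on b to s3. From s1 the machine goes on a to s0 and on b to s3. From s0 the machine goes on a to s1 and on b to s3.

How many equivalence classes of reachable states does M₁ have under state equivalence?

P0 = {s0,s3} | {s1,s2}.
No further refinement is possible. Final partition (2 blocks): {s0,s3} | {s1,s2}.

2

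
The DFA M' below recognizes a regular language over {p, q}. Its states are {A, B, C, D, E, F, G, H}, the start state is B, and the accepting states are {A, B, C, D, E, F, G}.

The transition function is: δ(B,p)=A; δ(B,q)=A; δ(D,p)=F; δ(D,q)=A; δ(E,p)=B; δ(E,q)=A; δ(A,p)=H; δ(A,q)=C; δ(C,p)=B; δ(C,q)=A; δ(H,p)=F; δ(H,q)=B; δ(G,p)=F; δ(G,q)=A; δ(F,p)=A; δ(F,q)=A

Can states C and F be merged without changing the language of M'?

First remove the unreachable states {D,E,G}; 5 states remain.
Initial partition by acceptance: {A,B,C,F} | {H}.
On input p, block {A,B,C,F} splits into {B,C,F} and {A}.
Split {B,C,F} by δ(·,p) → {B,F} and {C}.
No further refinement is possible. Final partition (4 blocks): {B,F} | {H} | {A} | {C}.
C and F end up in different blocks, so they are distinguishable. For instance, the string 'pp' is accepted from only C.

No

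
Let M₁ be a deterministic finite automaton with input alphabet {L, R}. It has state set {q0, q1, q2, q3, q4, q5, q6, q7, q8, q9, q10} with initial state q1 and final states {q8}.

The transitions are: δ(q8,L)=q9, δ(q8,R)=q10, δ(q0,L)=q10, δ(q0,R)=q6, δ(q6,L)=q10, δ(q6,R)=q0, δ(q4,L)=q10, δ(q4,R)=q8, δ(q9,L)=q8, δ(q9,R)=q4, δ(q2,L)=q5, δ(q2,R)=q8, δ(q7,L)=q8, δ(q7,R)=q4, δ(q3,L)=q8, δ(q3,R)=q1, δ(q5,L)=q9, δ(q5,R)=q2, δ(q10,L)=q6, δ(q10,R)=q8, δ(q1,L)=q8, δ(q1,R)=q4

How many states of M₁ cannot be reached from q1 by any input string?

4

Starting at q1 and following transitions, the reachable set is {q0, q1, q4, q6, q8, q9, q10}. That leaves q2, q3, q5, q7 unreachable — 4 in total.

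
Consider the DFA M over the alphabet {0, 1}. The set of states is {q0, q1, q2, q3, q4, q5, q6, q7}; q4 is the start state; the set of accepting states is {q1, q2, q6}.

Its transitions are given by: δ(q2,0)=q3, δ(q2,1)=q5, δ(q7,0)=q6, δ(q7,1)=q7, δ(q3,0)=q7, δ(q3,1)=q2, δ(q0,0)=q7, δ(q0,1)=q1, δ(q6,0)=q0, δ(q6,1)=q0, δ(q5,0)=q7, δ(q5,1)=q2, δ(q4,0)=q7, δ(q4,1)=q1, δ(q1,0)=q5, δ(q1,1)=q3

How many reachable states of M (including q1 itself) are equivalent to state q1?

Every state is reachable, so we keep all 8.
P0 = {q1,q2,q6} | {q0,q3,q4,q5,q7}.
Refine {q0,q3,q4,q5,q7} on symbol 0: members go to different blocks, giving {q0,q3,q4,q5} and {q7}.
Stable partition: {q1,q2,q6} | {q0,q3,q4,q5} | {q7} — 3 equivalence classes.
The equivalence class containing q1 is {q1,q2,q6}, of size 3.

3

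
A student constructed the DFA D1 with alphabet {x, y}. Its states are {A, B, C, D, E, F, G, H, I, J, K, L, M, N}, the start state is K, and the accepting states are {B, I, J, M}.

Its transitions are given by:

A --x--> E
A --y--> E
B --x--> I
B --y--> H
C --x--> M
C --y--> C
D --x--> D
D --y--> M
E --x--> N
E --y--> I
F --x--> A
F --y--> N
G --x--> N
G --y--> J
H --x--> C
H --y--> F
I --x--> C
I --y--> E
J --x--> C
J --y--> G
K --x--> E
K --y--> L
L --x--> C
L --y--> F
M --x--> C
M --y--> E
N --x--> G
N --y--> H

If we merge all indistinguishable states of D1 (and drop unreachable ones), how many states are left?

Reachable states from the start: {A,C,E,F,G,H,I,J,K,L,M,N}. Unreachable: {B,D} — drop them.
P0 = {I,J,M} | {A,C,E,F,G,H,K,L,N}.
Split {A,C,E,F,G,H,K,L,N} by δ(·,x) → {A,E,F,G,H,K,L,N} and {C}.
Split {A,E,F,G,H,K,L,N} by δ(·,x) → {A,E,F,G,K,N} and {H,L}.
On input y, block {A,E,F,G,K,N} splits into {A,F} and {E,G} and {K,N}.
On input x, block {A,F} splits into {A} and {F}.
Stable partition: {I,J,M} | {A} | {C} | {H,L} | {E,G} | {K,N} | {F} — 7 equivalence classes.

7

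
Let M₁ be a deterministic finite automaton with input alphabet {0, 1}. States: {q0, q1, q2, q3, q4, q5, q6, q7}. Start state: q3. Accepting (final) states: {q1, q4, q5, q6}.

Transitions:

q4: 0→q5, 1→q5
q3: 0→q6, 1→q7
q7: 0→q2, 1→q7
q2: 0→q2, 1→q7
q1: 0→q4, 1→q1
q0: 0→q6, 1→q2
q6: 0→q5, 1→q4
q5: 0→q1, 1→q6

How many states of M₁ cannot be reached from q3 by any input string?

Starting at q3 and following transitions, the reachable set is {q1, q2, q3, q4, q5, q6, q7}. That leaves q0 unreachable — 1 in total.

1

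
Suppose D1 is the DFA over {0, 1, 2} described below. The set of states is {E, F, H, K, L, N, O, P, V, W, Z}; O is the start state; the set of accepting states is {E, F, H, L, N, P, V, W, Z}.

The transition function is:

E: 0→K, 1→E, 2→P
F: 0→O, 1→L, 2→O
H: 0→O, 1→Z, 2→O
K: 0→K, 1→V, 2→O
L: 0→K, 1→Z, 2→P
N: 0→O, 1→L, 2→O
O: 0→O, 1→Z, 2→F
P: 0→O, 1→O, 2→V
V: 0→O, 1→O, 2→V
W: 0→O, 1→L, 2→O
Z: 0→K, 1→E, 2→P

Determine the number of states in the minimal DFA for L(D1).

5

First remove the unreachable states {H,N,W}; 8 states remain.
Initial partition by acceptance: {E,F,L,P,V,Z} | {K,O}.
On input 1, block {E,F,L,P,V,Z} splits into {E,F,L,Z} and {P,V}.
Split {E,F,L,Z} by δ(·,2) → {E,L,Z} and {F}.
On input 1, block {K,O} splits into {O} and {K}.
The partition is now stable with 5 blocks: {E,L,Z} | {O} | {P,V} | {F} | {K}.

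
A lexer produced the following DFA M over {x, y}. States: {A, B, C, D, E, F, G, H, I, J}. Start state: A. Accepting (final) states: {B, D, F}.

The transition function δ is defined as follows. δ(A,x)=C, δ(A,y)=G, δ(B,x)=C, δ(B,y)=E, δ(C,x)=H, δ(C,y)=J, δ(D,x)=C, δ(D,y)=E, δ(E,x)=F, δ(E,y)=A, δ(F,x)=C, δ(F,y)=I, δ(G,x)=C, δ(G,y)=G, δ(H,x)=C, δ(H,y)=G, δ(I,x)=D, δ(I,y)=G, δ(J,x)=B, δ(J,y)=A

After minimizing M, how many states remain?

4

Initial partition by acceptance: {B,D,F} | {A,C,E,G,H,I,J}.
Refine {A,C,E,G,H,I,J} on symbol x: members go to different blocks, giving {A,C,G,H} and {E,I,J}.
On input y, block {A,C,G,H} splits into {A,G,H} and {C}.
No further refinement is possible. Final partition (4 blocks): {B,D,F} | {A,G,H} | {E,I,J} | {C}.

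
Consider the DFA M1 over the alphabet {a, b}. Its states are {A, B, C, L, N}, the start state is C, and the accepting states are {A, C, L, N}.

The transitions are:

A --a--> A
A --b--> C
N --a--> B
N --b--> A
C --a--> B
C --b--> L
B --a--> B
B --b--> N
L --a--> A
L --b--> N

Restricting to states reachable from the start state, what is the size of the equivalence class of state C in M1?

2

All states are reachable from the start state.
Initial partition by acceptance: {A,C,L,N} | {B}.
Split {A,C,L,N} by δ(·,a) → {A,L} and {C,N}.
Stable partition: {A,L} | {B} | {C,N} — 3 equivalence classes.
The equivalence class containing C is {C,N}, of size 2.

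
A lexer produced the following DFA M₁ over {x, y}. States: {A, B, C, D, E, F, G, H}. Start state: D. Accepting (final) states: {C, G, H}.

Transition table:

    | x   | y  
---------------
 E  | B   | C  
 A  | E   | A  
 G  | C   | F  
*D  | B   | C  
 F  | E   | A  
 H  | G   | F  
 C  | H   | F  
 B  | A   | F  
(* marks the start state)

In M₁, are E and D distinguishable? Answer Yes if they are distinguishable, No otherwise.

P0 = {C,G,H} | {A,B,D,E,F}.
Split {A,B,D,E,F} by δ(·,y) → {A,B,F} and {D,E}.
On input x, block {A,B,F} splits into {A,F} and {B}.
No further refinement is possible. Final partition (4 blocks): {C,G,H} | {A,F} | {D,E} | {B}.
E and D lie in the same block of the stable partition, so they are equivalent — no string distinguishes them.

No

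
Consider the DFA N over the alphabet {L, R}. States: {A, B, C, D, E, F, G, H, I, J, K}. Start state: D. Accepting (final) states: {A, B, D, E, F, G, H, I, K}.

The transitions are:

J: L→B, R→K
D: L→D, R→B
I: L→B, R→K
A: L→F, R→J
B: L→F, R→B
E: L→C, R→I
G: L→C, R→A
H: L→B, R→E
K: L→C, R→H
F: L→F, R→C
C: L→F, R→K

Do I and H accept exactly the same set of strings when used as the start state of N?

Yes

First remove the unreachable states {A,G,J}; 8 states remain.
Start with accepting vs non-accepting: {B,D,E,F,H,I,K} | {C}.
Split {B,D,E,F,H,I,K} by δ(·,L) → {B,D,F,H,I} and {E,K}.
Split {B,D,F,H,I} by δ(·,R) → {B,D} and {H,I} and {F}.
Split {B,D} by δ(·,L) → {B} and {D}.
No further refinement is possible. Final partition (6 blocks): {B} | {C} | {E,K} | {H,I} | {F} | {D}.
I and H lie in the same block of the stable partition, so they are equivalent — no string distinguishes them.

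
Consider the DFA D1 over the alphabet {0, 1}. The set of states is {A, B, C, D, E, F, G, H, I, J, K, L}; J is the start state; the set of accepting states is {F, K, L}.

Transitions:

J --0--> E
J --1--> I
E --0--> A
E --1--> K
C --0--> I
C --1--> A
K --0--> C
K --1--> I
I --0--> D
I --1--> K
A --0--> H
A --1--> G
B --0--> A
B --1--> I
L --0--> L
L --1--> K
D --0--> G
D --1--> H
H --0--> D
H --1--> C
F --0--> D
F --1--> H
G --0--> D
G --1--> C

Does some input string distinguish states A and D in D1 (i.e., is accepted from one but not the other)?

First remove the unreachable states {B,F,L}; 9 states remain.
P0 = {K} | {A,C,D,E,G,H,I,J}.
Refine {A,C,D,E,G,H,I,J} on symbol 1: members go to different blocks, giving {A,C,D,G,H,J} and {E,I}.
Split {A,C,D,G,H,J} by δ(·,0) → {A,D,G,H} and {C,J}.
On input 1, block {A,D,G,H} splits into {A,D} and {G,H}.
Split {C,J} by δ(·,1) → {C} and {J}.
Stable partition: {K} | {A,D} | {E,I} | {C} | {G,H} | {J} — 6 equivalence classes.
A and D lie in the same block of the stable partition, so they are equivalent — no string distinguishes them.

No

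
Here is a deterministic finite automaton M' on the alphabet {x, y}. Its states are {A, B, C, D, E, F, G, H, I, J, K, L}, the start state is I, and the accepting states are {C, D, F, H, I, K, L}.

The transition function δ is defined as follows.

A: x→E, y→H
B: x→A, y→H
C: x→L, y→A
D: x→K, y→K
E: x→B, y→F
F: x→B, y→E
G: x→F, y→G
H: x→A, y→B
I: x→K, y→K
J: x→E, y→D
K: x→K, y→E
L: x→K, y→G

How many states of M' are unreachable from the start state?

5

BFS from I reaches {A, B, E, F, H, I, K}; the 5 state(s) C, D, G, J, L are never visited.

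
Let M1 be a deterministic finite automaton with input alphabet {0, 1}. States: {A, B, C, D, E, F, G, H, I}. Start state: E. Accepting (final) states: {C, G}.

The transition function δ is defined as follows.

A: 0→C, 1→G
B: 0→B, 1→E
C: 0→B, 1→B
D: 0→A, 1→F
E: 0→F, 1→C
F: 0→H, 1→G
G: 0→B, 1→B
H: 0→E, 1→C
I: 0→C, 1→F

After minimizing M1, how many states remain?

3

First remove the unreachable states {A,D,I}; 6 states remain.
P0 = {C,G} | {B,E,F,H}.
On input 1, block {B,E,F,H} splits into {E,F,H} and {B}.
Stable partition: {C,G} | {E,F,H} | {B} — 3 equivalence classes.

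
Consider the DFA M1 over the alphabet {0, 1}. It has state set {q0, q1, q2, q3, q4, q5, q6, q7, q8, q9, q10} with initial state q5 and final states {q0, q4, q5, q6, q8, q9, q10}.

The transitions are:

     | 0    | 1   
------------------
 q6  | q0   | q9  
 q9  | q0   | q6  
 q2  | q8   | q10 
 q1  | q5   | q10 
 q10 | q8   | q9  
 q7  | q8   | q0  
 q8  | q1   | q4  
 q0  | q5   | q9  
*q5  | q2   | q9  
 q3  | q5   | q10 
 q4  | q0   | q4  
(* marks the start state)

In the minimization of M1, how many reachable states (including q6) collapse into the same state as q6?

Reachable states from the start: {q0,q1,q2,q4,q5,q6,q8,q9,q10}. Unreachable: {q3,q7} — drop them.
Initial partition by acceptance: {q0,q4,q5,q6,q8,q9,q10} | {q1,q2}.
Refine {q0,q4,q5,q6,q8,q9,q10} on symbol 0: members go to different blocks, giving {q0,q4,q6,q9,q10} and {q5,q8}.
Refine {q0,q4,q6,q9,q10} on symbol 0: members go to different blocks, giving {q4,q6,q9} and {q0,q10}.
Stable partition: {q4,q6,q9} | {q1,q2} | {q5,q8} | {q0,q10} — 4 equivalence classes.
The equivalence class containing q6 is {q4,q6,q9}, of size 3.

3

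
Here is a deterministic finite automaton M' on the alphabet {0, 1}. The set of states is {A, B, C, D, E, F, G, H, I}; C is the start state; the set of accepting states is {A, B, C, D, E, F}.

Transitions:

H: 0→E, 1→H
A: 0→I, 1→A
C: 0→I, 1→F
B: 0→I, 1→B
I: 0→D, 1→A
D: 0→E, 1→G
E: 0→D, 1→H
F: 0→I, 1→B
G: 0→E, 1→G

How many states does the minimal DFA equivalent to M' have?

Initial partition by acceptance: {A,B,C,D,E,F} | {G,H,I}.
On input 0, block {A,B,C,D,E,F} splits into {A,B,C,F} and {D,E}.
Split {G,H,I} by δ(·,1) → {G,H} and {I}.
Stable partition: {A,B,C,F} | {G,H} | {D,E} | {I} — 4 equivalence classes.

4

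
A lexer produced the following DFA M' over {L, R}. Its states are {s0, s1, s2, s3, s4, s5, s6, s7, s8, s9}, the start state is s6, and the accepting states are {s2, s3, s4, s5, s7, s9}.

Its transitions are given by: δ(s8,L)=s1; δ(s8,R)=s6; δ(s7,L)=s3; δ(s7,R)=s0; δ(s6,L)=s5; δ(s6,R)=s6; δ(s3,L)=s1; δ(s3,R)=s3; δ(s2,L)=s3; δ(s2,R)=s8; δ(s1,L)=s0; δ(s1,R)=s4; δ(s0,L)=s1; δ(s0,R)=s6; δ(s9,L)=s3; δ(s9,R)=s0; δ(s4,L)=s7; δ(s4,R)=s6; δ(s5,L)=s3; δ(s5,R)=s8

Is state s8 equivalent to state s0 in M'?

Reachable states from the start: {s0,s1,s3,s4,s5,s6,s7,s8}. Unreachable: {s2,s9} — drop them.
Start with accepting vs non-accepting: {s3,s4,s5,s7} | {s0,s1,s6,s8}.
Refine {s3,s4,s5,s7} on symbol L: members go to different blocks, giving {s4,s5,s7} and {s3}.
Refine {s4,s5,s7} on symbol L: members go to different blocks, giving {s5,s7} and {s4}.
On input L, block {s0,s1,s6,s8} splits into {s0,s1,s8} and {s6}.
Split {s0,s1,s8} by δ(·,R) → {s0,s8} and {s1}.
No further refinement is possible. Final partition (6 blocks): {s5,s7} | {s0,s8} | {s3} | {s4} | {s6} | {s1}.
s8 and s0 lie in the same block of the stable partition, so they are equivalent — no string distinguishes them.

Yes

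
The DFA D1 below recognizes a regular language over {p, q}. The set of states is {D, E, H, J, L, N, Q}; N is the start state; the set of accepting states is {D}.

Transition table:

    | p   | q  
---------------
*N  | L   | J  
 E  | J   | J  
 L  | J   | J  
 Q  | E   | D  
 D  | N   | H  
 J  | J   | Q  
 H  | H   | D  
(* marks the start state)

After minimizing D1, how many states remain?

P0 = {D} | {E,H,J,L,N,Q}.
On input q, block {E,H,J,L,N,Q} splits into {E,J,L,N} and {H,Q}.
Refine {E,J,L,N} on symbol q: members go to different blocks, giving {E,L,N} and {J}.
Split {E,L,N} by δ(·,p) → {E,L} and {N}.
Split {H,Q} by δ(·,p) → {Q} and {H}.
The partition is now stable with 6 blocks: {D} | {E,L} | {Q} | {J} | {N} | {H}.

6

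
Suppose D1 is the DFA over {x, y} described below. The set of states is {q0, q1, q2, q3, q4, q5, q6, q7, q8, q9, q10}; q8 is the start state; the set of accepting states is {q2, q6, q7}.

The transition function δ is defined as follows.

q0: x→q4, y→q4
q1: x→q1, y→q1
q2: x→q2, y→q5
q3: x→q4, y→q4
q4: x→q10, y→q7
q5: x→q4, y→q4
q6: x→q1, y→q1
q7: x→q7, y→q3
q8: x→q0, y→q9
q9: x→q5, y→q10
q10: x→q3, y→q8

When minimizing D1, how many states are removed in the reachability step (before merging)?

3

BFS from q8 reaches {q0, q3, q4, q5, q7, q8, q9, q10}; the 3 state(s) q1, q2, q6 are never visited.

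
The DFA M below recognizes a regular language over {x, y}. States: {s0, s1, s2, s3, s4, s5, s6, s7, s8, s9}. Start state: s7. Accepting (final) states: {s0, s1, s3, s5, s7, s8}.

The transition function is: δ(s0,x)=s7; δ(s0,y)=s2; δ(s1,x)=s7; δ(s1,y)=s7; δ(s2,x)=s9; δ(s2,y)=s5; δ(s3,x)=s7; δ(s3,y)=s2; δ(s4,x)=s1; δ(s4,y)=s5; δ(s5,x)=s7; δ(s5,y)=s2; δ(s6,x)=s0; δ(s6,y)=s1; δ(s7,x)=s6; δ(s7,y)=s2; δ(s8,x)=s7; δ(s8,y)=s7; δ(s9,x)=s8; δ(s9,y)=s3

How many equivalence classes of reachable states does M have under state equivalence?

Reachable states from the start: {s0,s1,s2,s3,s5,s6,s7,s8,s9}. Unreachable: {s4} — drop them.
Start with accepting vs non-accepting: {s0,s1,s3,s5,s7,s8} | {s2,s6,s9}.
Split {s0,s1,s3,s5,s7,s8} by δ(·,x) → {s0,s1,s3,s5,s8} and {s7}.
Refine {s0,s1,s3,s5,s8} on symbol y: members go to different blocks, giving {s0,s3,s5} and {s1,s8}.
On input x, block {s2,s6,s9} splits into {s2} and {s6} and {s9}.
No further refinement is possible. Final partition (6 blocks): {s0,s3,s5} | {s2} | {s7} | {s1,s8} | {s6} | {s9}.

6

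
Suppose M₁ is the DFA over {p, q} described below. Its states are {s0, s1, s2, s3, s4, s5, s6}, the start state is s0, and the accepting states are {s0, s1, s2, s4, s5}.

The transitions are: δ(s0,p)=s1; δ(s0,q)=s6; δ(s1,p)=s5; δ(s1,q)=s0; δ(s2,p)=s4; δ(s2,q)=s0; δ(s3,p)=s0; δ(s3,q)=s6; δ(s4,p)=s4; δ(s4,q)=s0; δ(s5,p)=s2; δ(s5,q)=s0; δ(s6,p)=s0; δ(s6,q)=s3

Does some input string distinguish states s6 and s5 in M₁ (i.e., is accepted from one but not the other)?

Yes

P0 = {s0,s1,s2,s4,s5} | {s3,s6}.
Refine {s0,s1,s2,s4,s5} on symbol q: members go to different blocks, giving {s1,s2,s4,s5} and {s0}.
The partition is now stable with 3 blocks: {s1,s2,s4,s5} | {s3,s6} | {s0}.
s6 and s5 end up in different blocks, so they are distinguishable. For instance, the string 'ε' is accepted from only s5.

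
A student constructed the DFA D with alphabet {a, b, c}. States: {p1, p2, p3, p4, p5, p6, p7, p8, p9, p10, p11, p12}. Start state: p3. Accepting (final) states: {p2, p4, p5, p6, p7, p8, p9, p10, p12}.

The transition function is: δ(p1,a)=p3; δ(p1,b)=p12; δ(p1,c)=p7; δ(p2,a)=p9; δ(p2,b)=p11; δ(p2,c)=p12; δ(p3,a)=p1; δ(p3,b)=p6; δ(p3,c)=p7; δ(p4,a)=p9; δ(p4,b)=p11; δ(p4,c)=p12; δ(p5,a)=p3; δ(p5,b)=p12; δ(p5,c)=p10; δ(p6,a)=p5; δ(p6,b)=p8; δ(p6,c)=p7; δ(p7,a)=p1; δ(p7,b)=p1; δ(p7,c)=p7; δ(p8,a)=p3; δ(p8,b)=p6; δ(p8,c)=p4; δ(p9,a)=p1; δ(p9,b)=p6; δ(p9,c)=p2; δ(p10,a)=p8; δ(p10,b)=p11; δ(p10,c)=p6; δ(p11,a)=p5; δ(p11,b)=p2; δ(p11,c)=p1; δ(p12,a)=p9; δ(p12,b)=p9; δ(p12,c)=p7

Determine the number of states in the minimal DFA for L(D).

All states are reachable from the start state.
Start with accepting vs non-accepting: {p2,p4,p5,p6,p7,p8,p9,p10,p12} | {p1,p3,p11}.
Refine {p2,p4,p5,p6,p7,p8,p9,p10,p12} on symbol a: members go to different blocks, giving {p2,p4,p6,p10,p12} and {p5,p7,p8,p9}.
Split {p2,p4,p6,p10,p12} by δ(·,b) → {p2,p4,p10} and {p6,p12}.
Refine {p1,p3,p11} on symbol a: members go to different blocks, giving {p1,p3} and {p11}.
Split {p5,p7,p8,p9} by δ(·,b) → {p5,p8,p9} and {p7}.
No further refinement is possible. Final partition (6 blocks): {p2,p4,p10} | {p1,p3} | {p5,p8,p9} | {p6,p12} | {p11} | {p7}.

6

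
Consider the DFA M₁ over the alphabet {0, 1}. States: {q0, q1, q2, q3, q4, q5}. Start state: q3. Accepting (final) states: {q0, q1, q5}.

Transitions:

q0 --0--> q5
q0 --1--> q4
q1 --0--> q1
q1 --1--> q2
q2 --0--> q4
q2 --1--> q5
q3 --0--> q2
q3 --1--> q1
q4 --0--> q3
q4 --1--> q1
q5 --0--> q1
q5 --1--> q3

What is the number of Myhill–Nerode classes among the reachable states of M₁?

2

States {q0} cannot be reached from the start state, so discard them.
Initial partition by acceptance: {q1,q5} | {q2,q3,q4}.
Stable partition: {q1,q5} | {q2,q3,q4} — 2 equivalence classes.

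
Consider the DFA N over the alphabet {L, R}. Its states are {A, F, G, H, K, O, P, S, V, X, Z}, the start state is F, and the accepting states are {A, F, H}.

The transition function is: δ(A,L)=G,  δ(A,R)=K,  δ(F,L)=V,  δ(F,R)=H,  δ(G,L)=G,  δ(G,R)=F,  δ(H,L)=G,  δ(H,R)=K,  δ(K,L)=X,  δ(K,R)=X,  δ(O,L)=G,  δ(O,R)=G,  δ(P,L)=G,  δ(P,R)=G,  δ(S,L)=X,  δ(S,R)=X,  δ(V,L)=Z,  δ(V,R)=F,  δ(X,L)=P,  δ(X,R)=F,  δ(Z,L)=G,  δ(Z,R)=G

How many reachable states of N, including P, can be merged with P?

2

States {A,O,S} cannot be reached from the start state, so discard them.
Initial partition by acceptance: {F,H} | {G,K,P,V,X,Z}.
Refine {F,H} on symbol R: members go to different blocks, giving {H} and {F}.
Split {G,K,P,V,X,Z} by δ(·,R) → {K,P,Z} and {G,V,X}.
Split {G,V,X} by δ(·,L) → {V,X} and {G}.
On input L, block {K,P,Z} splits into {P,Z} and {K}.
No further refinement is possible. Final partition (6 blocks): {H} | {P,Z} | {F} | {V,X} | {G} | {K}.
The equivalence class containing P is {P,Z}, of size 2.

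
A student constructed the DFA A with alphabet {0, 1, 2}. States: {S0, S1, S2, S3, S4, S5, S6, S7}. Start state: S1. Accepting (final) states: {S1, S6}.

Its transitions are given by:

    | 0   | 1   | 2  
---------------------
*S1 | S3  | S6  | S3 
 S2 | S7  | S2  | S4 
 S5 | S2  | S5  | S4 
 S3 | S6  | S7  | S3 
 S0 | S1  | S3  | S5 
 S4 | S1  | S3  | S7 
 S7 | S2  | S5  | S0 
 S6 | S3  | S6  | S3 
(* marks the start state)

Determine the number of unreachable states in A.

Exploring from S1, all states are eventually visited, so none are unreachable.

0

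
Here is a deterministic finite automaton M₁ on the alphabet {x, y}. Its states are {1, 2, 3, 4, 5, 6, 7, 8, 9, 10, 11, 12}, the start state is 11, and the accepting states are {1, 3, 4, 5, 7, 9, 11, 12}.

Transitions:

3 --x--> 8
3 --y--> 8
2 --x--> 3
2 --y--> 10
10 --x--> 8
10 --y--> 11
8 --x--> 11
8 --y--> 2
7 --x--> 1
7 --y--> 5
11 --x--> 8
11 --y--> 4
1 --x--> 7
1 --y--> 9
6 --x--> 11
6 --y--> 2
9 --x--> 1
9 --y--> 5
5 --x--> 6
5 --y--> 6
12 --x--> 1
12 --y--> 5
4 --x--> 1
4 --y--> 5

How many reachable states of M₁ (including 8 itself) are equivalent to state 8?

2

States {12} cannot be reached from the start state, so discard them.
P0 = {1,3,4,5,7,9,11} | {2,6,8,10}.
Split {1,3,4,5,7,9,11} by δ(·,x) → {1,4,7,9} and {3,5,11}.
Split {1,4,7,9} by δ(·,y) → {4,7,9} and {1}.
Refine {2,6,8,10} on symbol x: members go to different blocks, giving {2,6,8} and {10}.
Refine {2,6,8} on symbol y: members go to different blocks, giving {6,8} and {2}.
Refine {3,5,11} on symbol y: members go to different blocks, giving {3,5} and {11}.
Stable partition: {4,7,9} | {6,8} | {3,5} | {1} | {10} | {2} | {11} — 7 equivalence classes.
State 8 belongs to the block {6,8}, which has 2 states.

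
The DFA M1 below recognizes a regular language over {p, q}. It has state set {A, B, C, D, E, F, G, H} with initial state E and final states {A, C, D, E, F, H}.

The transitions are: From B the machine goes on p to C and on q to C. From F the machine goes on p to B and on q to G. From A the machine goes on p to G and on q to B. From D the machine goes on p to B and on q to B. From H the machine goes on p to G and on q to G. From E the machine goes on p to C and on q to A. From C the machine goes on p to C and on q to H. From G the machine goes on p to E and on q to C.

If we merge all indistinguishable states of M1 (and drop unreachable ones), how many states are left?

States {D,F} cannot be reached from the start state, so discard them.
P0 = {A,C,E,H} | {B,G}.
On input p, block {A,C,E,H} splits into {A,H} and {C,E}.
Stable partition: {A,H} | {B,G} | {C,E} — 3 equivalence classes.

3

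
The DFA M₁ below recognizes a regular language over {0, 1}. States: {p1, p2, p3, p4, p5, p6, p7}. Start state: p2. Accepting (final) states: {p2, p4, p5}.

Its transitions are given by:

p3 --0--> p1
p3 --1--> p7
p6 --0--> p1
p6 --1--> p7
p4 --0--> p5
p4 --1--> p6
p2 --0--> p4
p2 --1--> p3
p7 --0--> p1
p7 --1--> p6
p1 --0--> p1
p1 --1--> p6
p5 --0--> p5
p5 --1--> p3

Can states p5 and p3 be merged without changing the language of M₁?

No

Every state is reachable, so we keep all 7.
Initial partition by acceptance: {p2,p4,p5} | {p1,p3,p6,p7}.
No further refinement is possible. Final partition (2 blocks): {p2,p4,p5} | {p1,p3,p6,p7}.
p5 and p3 end up in different blocks, so they are distinguishable. For instance, the string 'ε' is accepted from only p5.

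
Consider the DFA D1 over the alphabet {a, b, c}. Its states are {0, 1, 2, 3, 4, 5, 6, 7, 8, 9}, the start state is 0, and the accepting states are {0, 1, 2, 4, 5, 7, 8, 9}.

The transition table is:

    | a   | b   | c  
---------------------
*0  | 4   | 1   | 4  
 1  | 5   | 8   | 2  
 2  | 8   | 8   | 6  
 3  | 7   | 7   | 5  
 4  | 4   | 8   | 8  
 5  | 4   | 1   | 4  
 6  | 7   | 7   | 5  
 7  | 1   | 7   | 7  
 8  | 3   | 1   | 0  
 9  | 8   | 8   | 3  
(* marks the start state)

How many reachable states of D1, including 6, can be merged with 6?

2

First remove the unreachable states {9}; 9 states remain.
Initial partition by acceptance: {0,1,2,4,5,7,8} | {3,6}.
Refine {0,1,2,4,5,7,8} on symbol a: members go to different blocks, giving {0,1,2,4,5,7} and {8}.
Refine {0,1,2,4,5,7} on symbol a: members go to different blocks, giving {0,1,4,5,7} and {2}.
Refine {0,1,4,5,7} on symbol b: members go to different blocks, giving {0,5,7} and {1,4}.
On input b, block {0,5,7} splits into {0,5} and {7}.
Split {1,4} by δ(·,a) → {1} and {4}.
Stable partition: {0,5} | {3,6} | {8} | {2} | {1} | {7} | {4} — 7 equivalence classes.
The equivalence class containing 6 is {3,6}, of size 2.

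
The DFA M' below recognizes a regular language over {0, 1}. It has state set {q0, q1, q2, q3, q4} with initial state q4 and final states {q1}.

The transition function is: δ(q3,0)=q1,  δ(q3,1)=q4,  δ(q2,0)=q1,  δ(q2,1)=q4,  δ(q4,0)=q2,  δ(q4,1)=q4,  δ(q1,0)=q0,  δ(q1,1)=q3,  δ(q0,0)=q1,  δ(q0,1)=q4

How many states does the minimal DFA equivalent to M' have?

3

Every state is reachable, so we keep all 5.
P0 = {q1} | {q0,q2,q3,q4}.
Split {q0,q2,q3,q4} by δ(·,0) → {q0,q2,q3} and {q4}.
No further refinement is possible. Final partition (3 blocks): {q1} | {q0,q2,q3} | {q4}.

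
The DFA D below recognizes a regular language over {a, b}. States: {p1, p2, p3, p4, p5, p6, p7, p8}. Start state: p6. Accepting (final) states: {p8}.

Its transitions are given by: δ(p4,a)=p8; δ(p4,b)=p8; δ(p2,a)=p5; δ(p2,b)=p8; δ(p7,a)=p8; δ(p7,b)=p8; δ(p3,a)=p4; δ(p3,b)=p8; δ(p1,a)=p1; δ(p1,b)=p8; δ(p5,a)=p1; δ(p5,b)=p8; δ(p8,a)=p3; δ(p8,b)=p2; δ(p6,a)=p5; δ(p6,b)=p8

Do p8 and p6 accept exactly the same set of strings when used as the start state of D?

No

First remove the unreachable states {p7}; 7 states remain.
P0 = {p8} | {p1,p2,p3,p4,p5,p6}.
Split {p1,p2,p3,p4,p5,p6} by δ(·,a) → {p1,p2,p3,p5,p6} and {p4}.
Split {p1,p2,p3,p5,p6} by δ(·,a) → {p1,p2,p5,p6} and {p3}.
Stable partition: {p8} | {p1,p2,p5,p6} | {p4} | {p3} — 4 equivalence classes.
p8 and p6 end up in different blocks, so they are distinguishable. For instance, the string 'ε' is accepted from only p8.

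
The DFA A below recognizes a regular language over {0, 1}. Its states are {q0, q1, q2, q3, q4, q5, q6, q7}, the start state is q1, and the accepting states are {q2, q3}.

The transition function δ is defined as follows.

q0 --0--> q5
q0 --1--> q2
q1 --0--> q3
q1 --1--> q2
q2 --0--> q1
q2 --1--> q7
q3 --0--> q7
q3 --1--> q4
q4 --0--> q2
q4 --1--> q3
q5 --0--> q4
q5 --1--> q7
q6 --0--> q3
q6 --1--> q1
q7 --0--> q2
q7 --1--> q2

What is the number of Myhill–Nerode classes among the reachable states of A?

2

States {q0,q5,q6} cannot be reached from the start state, so discard them.
P0 = {q2,q3} | {q1,q4,q7}.
Stable partition: {q2,q3} | {q1,q4,q7} — 2 equivalence classes.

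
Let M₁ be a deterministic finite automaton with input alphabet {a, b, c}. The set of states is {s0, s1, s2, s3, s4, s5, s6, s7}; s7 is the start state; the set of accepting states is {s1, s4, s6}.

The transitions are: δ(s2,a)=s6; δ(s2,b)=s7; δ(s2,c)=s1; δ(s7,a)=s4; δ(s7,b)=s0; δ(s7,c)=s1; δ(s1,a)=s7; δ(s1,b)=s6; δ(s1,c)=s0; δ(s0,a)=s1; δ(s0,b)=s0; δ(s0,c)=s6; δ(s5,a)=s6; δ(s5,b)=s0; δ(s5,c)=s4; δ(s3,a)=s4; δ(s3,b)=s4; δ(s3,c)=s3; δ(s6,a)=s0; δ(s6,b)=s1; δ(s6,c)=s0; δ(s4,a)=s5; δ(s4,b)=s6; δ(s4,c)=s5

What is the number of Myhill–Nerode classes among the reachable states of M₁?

First remove the unreachable states {s2,s3}; 6 states remain.
Start with accepting vs non-accepting: {s1,s4,s6} | {s0,s5,s7}.
No further refinement is possible. Final partition (2 blocks): {s1,s4,s6} | {s0,s5,s7}.

2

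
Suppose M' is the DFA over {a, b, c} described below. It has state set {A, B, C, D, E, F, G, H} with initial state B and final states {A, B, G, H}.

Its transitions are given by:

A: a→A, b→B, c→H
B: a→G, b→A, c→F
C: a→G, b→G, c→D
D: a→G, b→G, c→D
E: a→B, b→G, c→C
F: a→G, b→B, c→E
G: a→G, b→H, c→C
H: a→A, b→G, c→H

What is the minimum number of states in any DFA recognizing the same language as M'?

All states are reachable from the start state.
Initial partition by acceptance: {A,B,G,H} | {C,D,E,F}.
Refine {A,B,G,H} on symbol c: members go to different blocks, giving {A,H} and {B,G}.
No further refinement is possible. Final partition (3 blocks): {A,H} | {C,D,E,F} | {B,G}.

3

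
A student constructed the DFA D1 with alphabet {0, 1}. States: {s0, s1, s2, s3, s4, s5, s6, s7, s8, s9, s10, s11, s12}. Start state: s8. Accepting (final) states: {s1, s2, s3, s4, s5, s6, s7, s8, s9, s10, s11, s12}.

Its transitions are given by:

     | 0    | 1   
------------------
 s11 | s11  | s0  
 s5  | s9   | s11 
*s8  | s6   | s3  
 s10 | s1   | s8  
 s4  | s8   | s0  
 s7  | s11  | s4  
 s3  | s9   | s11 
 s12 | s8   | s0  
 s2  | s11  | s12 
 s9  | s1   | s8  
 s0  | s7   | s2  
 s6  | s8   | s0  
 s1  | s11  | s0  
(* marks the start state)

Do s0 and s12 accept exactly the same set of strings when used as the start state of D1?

No

States {s5,s10} cannot be reached from the start state, so discard them.
P0 = {s1,s2,s3,s4,s6,s7,s8,s9,s11,s12} | {s0}.
On input 1, block {s1,s2,s3,s4,s6,s7,s8,s9,s11,s12} splits into {s1,s4,s6,s11,s12} and {s2,s3,s7,s8,s9}.
On input 0, block {s1,s4,s6,s11,s12} splits into {s4,s6,s12} and {s1,s11}.
On input 0, block {s2,s3,s7,s8,s9} splits into {s2,s7,s9} and {s3} and {s8}.
On input 1, block {s2,s7,s9} splits into {s2,s7} and {s9}.
Stable partition: {s4,s6,s12} | {s0} | {s2,s7} | {s1,s11} | {s3} | {s8} | {s9} — 7 equivalence classes.
s0 and s12 end up in different blocks, so they are distinguishable. For instance, the string 'ε' is accepted from only s12.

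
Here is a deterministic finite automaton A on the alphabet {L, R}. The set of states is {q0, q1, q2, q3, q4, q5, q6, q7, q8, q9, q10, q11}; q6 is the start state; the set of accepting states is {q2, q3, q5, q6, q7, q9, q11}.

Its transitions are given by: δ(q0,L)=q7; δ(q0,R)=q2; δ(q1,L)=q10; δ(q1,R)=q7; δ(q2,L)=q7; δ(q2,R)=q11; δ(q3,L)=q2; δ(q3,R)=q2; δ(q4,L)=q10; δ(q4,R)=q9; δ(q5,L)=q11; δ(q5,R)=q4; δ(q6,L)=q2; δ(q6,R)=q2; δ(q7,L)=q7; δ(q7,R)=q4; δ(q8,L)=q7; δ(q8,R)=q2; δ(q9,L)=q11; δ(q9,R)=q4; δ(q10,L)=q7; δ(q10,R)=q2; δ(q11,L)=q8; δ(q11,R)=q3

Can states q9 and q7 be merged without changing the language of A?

First remove the unreachable states {q0,q1,q5}; 9 states remain.
Initial partition by acceptance: {q2,q3,q6,q7,q9,q11} | {q4,q8,q10}.
On input L, block {q2,q3,q6,q7,q9,q11} splits into {q2,q3,q6,q7,q9} and {q11}.
Split {q2,q3,q6,q7,q9} by δ(·,L) → {q2,q3,q6,q7} and {q9}.
On input R, block {q2,q3,q6,q7} splits into {q3,q6} and {q2} and {q7}.
Split {q4,q8,q10} by δ(·,L) → {q8,q10} and {q4}.
No further refinement is possible. Final partition (7 blocks): {q3,q6} | {q8,q10} | {q11} | {q9} | {q2} | {q7} | {q4}.
q9 and q7 end up in different blocks, so they are distinguishable. For instance, the string 'LL' is accepted from only q7.

No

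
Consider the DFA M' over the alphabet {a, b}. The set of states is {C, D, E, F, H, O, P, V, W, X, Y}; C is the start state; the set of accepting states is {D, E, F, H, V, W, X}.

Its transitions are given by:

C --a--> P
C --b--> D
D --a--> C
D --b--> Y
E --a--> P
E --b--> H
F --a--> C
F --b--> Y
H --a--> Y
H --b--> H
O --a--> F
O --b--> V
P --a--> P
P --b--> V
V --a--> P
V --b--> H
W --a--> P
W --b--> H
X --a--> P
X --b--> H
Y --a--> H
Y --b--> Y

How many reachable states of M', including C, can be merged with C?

1

States {E,F,O,W,X} cannot be reached from the start state, so discard them.
Start with accepting vs non-accepting: {D,H,V} | {C,P,Y}.
Split {D,H,V} by δ(·,b) → {H,V} and {D}.
Split {C,P,Y} by δ(·,a) → {C,P} and {Y}.
Split {H,V} by δ(·,a) → {V} and {H}.
Split {C,P} by δ(·,b) → {P} and {C}.
The partition is now stable with 6 blocks: {V} | {P} | {D} | {Y} | {H} | {C}.
State C belongs to the block {C}, which has 1 states.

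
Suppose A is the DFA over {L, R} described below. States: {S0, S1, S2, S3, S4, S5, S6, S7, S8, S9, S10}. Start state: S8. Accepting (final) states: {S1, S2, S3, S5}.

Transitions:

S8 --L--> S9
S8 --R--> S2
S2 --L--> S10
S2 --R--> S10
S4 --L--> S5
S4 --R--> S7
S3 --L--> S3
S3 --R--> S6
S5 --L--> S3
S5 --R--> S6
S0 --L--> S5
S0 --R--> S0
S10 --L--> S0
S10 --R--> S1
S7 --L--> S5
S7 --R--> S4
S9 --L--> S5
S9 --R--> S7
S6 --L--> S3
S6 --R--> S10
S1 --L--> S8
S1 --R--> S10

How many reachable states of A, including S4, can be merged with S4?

4

Start with accepting vs non-accepting: {S1,S2,S3,S5} | {S0,S4,S6,S7,S8,S9,S10}.
On input L, block {S1,S2,S3,S5} splits into {S1,S2} and {S3,S5}.
Refine {S0,S4,S6,S7,S8,S9,S10} on symbol L: members go to different blocks, giving {S0,S4,S6,S7,S9} and {S8,S10}.
Refine {S0,S4,S6,S7,S9} on symbol R: members go to different blocks, giving {S0,S4,S7,S9} and {S6}.
The partition is now stable with 5 blocks: {S1,S2} | {S0,S4,S7,S9} | {S3,S5} | {S8,S10} | {S6}.
State S4 belongs to the block {S0,S4,S7,S9}, which has 4 states.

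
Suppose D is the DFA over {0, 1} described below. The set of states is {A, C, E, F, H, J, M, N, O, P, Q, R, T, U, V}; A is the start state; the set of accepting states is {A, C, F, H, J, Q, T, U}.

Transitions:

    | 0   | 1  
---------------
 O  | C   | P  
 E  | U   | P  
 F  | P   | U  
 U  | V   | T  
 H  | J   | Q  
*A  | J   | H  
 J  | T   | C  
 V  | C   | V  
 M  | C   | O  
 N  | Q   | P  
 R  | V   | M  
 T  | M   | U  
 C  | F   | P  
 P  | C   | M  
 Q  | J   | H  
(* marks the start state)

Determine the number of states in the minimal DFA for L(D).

5

First remove the unreachable states {E,N,R}; 12 states remain.
Start with accepting vs non-accepting: {A,C,F,H,J,Q,T,U} | {M,O,P,V}.
On input 0, block {A,C,F,H,J,Q,T,U} splits into {A,C,H,J,Q} and {F,T,U}.
Split {A,C,H,J,Q} by δ(·,0) → {A,H,Q} and {C,J}.
Refine {C,J} on symbol 1: members go to different blocks, giving {J} and {C}.
No further refinement is possible. Final partition (5 blocks): {A,H,Q} | {M,O,P,V} | {F,T,U} | {J} | {C}.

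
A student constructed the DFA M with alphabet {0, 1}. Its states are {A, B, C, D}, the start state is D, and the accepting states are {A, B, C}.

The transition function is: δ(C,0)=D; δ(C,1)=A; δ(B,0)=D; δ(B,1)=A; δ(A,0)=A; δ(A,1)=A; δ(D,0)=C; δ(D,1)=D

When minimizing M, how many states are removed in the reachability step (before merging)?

BFS from D reaches {A, C, D}; the 1 state(s) B are never visited.

1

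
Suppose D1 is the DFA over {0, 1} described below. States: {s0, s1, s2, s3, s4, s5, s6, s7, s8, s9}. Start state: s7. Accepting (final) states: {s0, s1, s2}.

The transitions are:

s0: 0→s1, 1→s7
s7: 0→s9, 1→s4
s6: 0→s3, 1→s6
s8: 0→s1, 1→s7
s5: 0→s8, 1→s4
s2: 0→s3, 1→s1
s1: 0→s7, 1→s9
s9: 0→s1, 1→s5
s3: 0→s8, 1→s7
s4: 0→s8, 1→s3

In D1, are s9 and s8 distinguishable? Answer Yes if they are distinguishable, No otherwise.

Reachable states from the start: {s1,s3,s4,s5,s7,s8,s9}. Unreachable: {s0,s2,s6} — drop them.
Start with accepting vs non-accepting: {s1} | {s3,s4,s5,s7,s8,s9}.
Refine {s3,s4,s5,s7,s8,s9} on symbol 0: members go to different blocks, giving {s3,s4,s5,s7} and {s8,s9}.
The partition is now stable with 3 blocks: {s1} | {s3,s4,s5,s7} | {s8,s9}.
s9 and s8 lie in the same block of the stable partition, so they are equivalent — no string distinguishes them.

No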